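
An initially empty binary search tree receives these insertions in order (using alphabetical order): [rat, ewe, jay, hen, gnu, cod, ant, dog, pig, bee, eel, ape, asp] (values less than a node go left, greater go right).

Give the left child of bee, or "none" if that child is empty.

ape

Insert rat: tree is empty, so rat becomes the root.
Insert ewe: ewe < rat → go left. Place as left child of rat.
Insert jay: jay < rat → go left; jay > ewe → go right. Place as right child of ewe.
Insert hen: hen < rat → go left; hen > ewe → go right; hen < jay → go left. Place as left child of jay.
Insert gnu: gnu < rat → go left; gnu > ewe → go right; gnu < jay → go left; gnu < hen → go left. Place as left child of hen.
Insert cod: cod < rat → go left; cod < ewe → go left. Place as left child of ewe.
Insert ant: ant < rat → go left; ant < ewe → go left; ant < cod → go left. Place as left child of cod.
Insert dog: dog < rat → go left; dog < ewe → go left; dog > cod → go right. Place as right child of cod.
Insert pig: pig < rat → go left; pig > ewe → go right; pig > jay → go right. Place as right child of jay.
Insert bee: bee < rat → go left; bee < ewe → go left; bee < cod → go left; bee > ant → go right. Place as right child of ant.
Insert eel: eel < rat → go left; eel < ewe → go left; eel > cod → go right; eel > dog → go right. Place as right child of dog.
Insert ape: ape < rat → go left; ape < ewe → go left; ape < cod → go left; ape > ant → go right; ape < bee → go left. Place as left child of bee.
Insert asp: asp < rat → go left; asp < ewe → go left; asp < cod → go left; asp > ant → go right; asp < bee → go left; asp > ape → go right. Place as right child of ape.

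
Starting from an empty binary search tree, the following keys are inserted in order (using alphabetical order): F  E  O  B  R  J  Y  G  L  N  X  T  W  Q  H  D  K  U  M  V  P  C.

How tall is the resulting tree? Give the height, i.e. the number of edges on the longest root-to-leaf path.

8

Resulting structure (node: left, right):
  F: L=E, R=O
  E: L=B, R=–
  O: L=J, R=R
  B: L=–, R=D
  R: L=Q, R=Y
  J: L=G, R=L
  Y: L=X, R=–
  G: L=–, R=H
  L: L=K, R=N
  N: L=M, R=–
  X: L=T, R=–
  T: L=–, R=W
  W: L=U, R=–
  Q: L=P, R=–
  H: L=–, R=–
  D: L=C, R=–
  K: L=–, R=–
  U: L=–, R=V
  M: L=–, R=–
  V: L=–, R=–
  P: L=–, R=–
  C: L=–, R=–

The deepest node is V at depth 8.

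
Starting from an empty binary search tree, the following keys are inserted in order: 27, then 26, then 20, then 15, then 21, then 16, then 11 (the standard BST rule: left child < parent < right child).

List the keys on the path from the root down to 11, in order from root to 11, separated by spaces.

27: root
26: left child of 27 (depth 1)
20: left child of 26 (depth 2)
15: left child of 20 (depth 3)
21: right child of 20 (depth 3)
16: right child of 15 (depth 4)
11: left child of 15 (depth 4)

27 26 20 15 11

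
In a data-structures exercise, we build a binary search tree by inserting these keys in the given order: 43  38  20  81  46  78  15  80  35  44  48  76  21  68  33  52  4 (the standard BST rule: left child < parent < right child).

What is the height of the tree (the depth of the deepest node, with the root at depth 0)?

7

Insert 43: tree is empty, so 43 becomes the root.
Insert 38: 38 < 43 → go left. Place as left child of 43.
Insert 20: 20 < 43 → go left; 20 < 38 → go left. Place as left child of 38.
Insert 81: 81 > 43 → go right. Place as right child of 43.
Insert 46: 46 > 43 → go right; 46 < 81 → go left. Place as left child of 81.
Insert 78: 78 > 43 → go right; 78 < 81 → go left; 78 > 46 → go right. Place as right child of 46.
Insert 15: 15 < 43 → go left; 15 < 38 → go left; 15 < 20 → go left. Place as left child of 20.
Insert 80: 80 > 43 → go right; 80 < 81 → go left; 80 > 46 → go right; 80 > 78 → go right. Place as right child of 78.
Insert 35: 35 < 43 → go left; 35 < 38 → go left; 35 > 20 → go right. Place as right child of 20.
Insert 44: 44 > 43 → go right; 44 < 81 → go left; 44 < 46 → go left. Place as left child of 46.
Insert 48: 48 > 43 → go right; 48 < 81 → go left; 48 > 46 → go right; 48 < 78 → go left. Place as left child of 78.
Insert 76: 76 > 43 → go right; 76 < 81 → go left; 76 > 46 → go right; 76 < 78 → go left; 76 > 48 → go right. Place as right child of 48.
Insert 21: 21 < 43 → go left; 21 < 38 → go left; 21 > 20 → go right; 21 < 35 → go left. Place as left child of 35.
Insert 68: 68 > 43 → go right; 68 < 81 → go left; 68 > 46 → go right; 68 < 78 → go left; 68 > 48 → go right; 68 < 76 → go left. Place as left child of 76.
Insert 33: 33 < 43 → go left; 33 < 38 → go left; 33 > 20 → go right; 33 < 35 → go left; 33 > 21 → go right. Place as right child of 21.
Insert 52: 52 > 43 → go right; 52 < 81 → go left; 52 > 46 → go right; 52 < 78 → go left; 52 > 48 → go right; 52 < 76 → go left; 52 < 68 → go left. Place as left child of 68.
Insert 4: 4 < 43 → go left; 4 < 38 → go left; 4 < 20 → go left; 4 < 15 → go left. Place as left child of 15.

The deepest node is 52 at depth 7.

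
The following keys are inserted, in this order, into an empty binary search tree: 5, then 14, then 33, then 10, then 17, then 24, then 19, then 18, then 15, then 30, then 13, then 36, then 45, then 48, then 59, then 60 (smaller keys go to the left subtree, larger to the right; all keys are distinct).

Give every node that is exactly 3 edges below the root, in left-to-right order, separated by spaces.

13 17 36

5: root
14: right child of 5 (depth 1)
33: right child of 14 (depth 2)
10: left child of 14 (depth 2)
17: left child of 33 (depth 3)
24: right child of 17 (depth 4)
19: left child of 24 (depth 5)
18: left child of 19 (depth 6)
15: left child of 17 (depth 4)
30: right child of 24 (depth 5)
13: right child of 10 (depth 3)
36: right child of 33 (depth 3)
45: right child of 36 (depth 4)
48: right child of 45 (depth 5)
59: right child of 48 (depth 6)
60: right child of 59 (depth 7)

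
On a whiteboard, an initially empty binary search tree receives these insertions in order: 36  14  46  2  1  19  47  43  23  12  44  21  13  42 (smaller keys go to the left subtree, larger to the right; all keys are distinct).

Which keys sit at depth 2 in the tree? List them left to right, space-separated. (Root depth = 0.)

2 19 43 47

Insert 36: tree is empty, so 36 becomes the root.
Insert 14: 14 < 36 → go left. Place as left child of 36.
Insert 46: 46 > 36 → go right. Place as right child of 36.
Insert 2: 2 < 36 → go left; 2 < 14 → go left. Place as left child of 14.
Insert 1: 1 < 36 → go left; 1 < 14 → go left; 1 < 2 → go left. Place as left child of 2.
Insert 19: 19 < 36 → go left; 19 > 14 → go right. Place as right child of 14.
Insert 47: 47 > 36 → go right; 47 > 46 → go right. Place as right child of 46.
Insert 43: 43 > 36 → go right; 43 < 46 → go left. Place as left child of 46.
Insert 23: 23 < 36 → go left; 23 > 14 → go right; 23 > 19 → go right. Place as right child of 19.
Insert 12: 12 < 36 → go left; 12 < 14 → go left; 12 > 2 → go right. Place as right child of 2.
Insert 44: 44 > 36 → go right; 44 < 46 → go left; 44 > 43 → go right. Place as right child of 43.
Insert 21: 21 < 36 → go left; 21 > 14 → go right; 21 > 19 → go right; 21 < 23 → go left. Place as left child of 23.
Insert 13: 13 < 36 → go left; 13 < 14 → go left; 13 > 2 → go right; 13 > 12 → go right. Place as right child of 12.
Insert 42: 42 > 36 → go right; 42 < 46 → go left; 42 < 43 → go left. Place as left child of 43.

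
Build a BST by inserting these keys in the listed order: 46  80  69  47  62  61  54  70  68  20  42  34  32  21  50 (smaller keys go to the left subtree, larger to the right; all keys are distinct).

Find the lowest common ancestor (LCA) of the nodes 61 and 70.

69

Insert 46: tree is empty, so 46 becomes the root.
Insert 80: 80 > 46 → go right. Place as right child of 46.
Insert 69: 69 > 46 → go right; 69 < 80 → go left. Place as left child of 80.
Insert 47: 47 > 46 → go right; 47 < 80 → go left; 47 < 69 → go left. Place as left child of 69.
Insert 62: 62 > 46 → go right; 62 < 80 → go left; 62 < 69 → go left; 62 > 47 → go right. Place as right child of 47.
Insert 61: 61 > 46 → go right; 61 < 80 → go left; 61 < 69 → go left; 61 > 47 → go right; 61 < 62 → go left. Place as left child of 62.
Insert 54: 54 > 46 → go right; 54 < 80 → go left; 54 < 69 → go left; 54 > 47 → go right; 54 < 62 → go left; 54 < 61 → go left. Place as left child of 61.
Insert 70: 70 > 46 → go right; 70 < 80 → go left; 70 > 69 → go right. Place as right child of 69.
Insert 68: 68 > 46 → go right; 68 < 80 → go left; 68 < 69 → go left; 68 > 47 → go right; 68 > 62 → go right. Place as right child of 62.
Insert 20: 20 < 46 → go left. Place as left child of 46.
Insert 42: 42 < 46 → go left; 42 > 20 → go right. Place as right child of 20.
Insert 34: 34 < 46 → go left; 34 > 20 → go right; 34 < 42 → go left. Place as left child of 42.
Insert 32: 32 < 46 → go left; 32 > 20 → go right; 32 < 42 → go left; 32 < 34 → go left. Place as left child of 34.
Insert 21: 21 < 46 → go left; 21 > 20 → go right; 21 < 42 → go left; 21 < 34 → go left; 21 < 32 → go left. Place as left child of 32.
Insert 50: 50 > 46 → go right; 50 < 80 → go left; 50 < 69 → go left; 50 > 47 → go right; 50 < 62 → go left; 50 < 61 → go left; 50 < 54 → go left. Place as left child of 54.

Path to 61: 46 → 80 → 69 → 47 → 62 → 61
Path to 70: 46 → 80 → 69 → 70
The paths share a prefix ending at 69, then split left and right.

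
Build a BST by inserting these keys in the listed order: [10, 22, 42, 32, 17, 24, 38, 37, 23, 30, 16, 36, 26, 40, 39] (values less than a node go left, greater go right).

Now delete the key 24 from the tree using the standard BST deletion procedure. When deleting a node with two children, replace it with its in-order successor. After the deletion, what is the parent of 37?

38

Resulting structure (node: left, right):
  10: L=–, R=22
  22: L=17, R=42
  42: L=32, R=–
  32: L=24, R=38
  17: L=16, R=–
  24: L=23, R=30
  38: L=37, R=40
  37: L=36, R=–
  23: L=–, R=–
  30: L=26, R=–
  16: L=–, R=–
  36: L=–, R=–
  26: L=–, R=–
  40: L=39, R=–
  39: L=–, R=–

Delete 24 (two children — replace with in-order successor).
After deletion, 37's parent is 38.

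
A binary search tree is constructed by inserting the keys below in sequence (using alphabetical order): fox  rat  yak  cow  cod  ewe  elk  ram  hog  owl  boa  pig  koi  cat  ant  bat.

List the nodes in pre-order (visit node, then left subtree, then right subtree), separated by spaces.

fox cow cod boa ant bat cat ewe elk rat ram hog owl koi pig yak

Resulting structure (node: left, right):
  fox: L=cow, R=rat
  rat: L=ram, R=yak
  yak: L=–, R=–
  cow: L=cod, R=ewe
  cod: L=boa, R=–
  ewe: L=elk, R=–
  elk: L=–, R=–
  ram: L=hog, R=–
  hog: L=–, R=owl
  owl: L=koi, R=pig
  boa: L=ant, R=cat
  pig: L=–, R=–
  koi: L=–, R=–
  cat: L=–, R=–
  ant: L=–, R=bat
  bat: L=–, R=–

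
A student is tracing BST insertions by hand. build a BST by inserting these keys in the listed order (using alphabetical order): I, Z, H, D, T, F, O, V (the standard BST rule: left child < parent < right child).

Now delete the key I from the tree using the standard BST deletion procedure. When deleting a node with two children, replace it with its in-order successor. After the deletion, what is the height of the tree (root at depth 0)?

I: root
Z: right child of I (depth 1)
H: left child of I (depth 1)
D: left child of H (depth 2)
T: left child of Z (depth 2)
F: right child of D (depth 3)
O: left child of T (depth 3)
V: right child of T (depth 3)

Delete I (two children — replace with in-order successor).
After deletion, deepest node is F at depth 3.

3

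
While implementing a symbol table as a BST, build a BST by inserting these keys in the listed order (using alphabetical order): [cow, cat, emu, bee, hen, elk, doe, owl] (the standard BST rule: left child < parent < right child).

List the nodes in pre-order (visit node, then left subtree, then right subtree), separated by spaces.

cow: root
cat: left child of cow (depth 1)
emu: right child of cow (depth 1)
bee: left child of cat (depth 2)
hen: right child of emu (depth 2)
elk: left child of emu (depth 2)
doe: left child of elk (depth 3)
owl: right child of hen (depth 3)

cow cat bee emu elk doe hen owl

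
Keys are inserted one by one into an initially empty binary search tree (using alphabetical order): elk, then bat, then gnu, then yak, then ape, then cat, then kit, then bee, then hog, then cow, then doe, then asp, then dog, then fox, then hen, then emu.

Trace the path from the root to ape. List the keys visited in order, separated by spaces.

elk bat ape

elk: root
bat: left child of elk (depth 1)
gnu: right child of elk (depth 1)
yak: right child of gnu (depth 2)
ape: left child of bat (depth 2)
cat: right child of bat (depth 2)
kit: left child of yak (depth 3)
bee: left child of cat (depth 3)
hog: left child of kit (depth 4)
cow: right child of cat (depth 3)
doe: right child of cow (depth 4)
asp: right child of ape (depth 3)
dog: right child of doe (depth 5)
fox: left child of gnu (depth 2)
hen: left child of hog (depth 5)
emu: left child of fox (depth 3)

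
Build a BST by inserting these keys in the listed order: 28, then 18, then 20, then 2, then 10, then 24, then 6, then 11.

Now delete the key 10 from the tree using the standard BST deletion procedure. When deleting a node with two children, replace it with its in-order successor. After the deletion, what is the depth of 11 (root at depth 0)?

3

28: root
18: left child of 28 (depth 1)
20: right child of 18 (depth 2)
2: left child of 18 (depth 2)
10: right child of 2 (depth 3)
24: right child of 20 (depth 3)
6: left child of 10 (depth 4)
11: right child of 10 (depth 4)

Delete 10 (two children — replace with in-order successor).
After deletion, path to 11: 28 → 18 → 2 → 11.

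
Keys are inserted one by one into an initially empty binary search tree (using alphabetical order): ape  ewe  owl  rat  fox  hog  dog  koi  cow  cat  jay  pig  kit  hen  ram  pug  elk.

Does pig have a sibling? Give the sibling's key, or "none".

none

Insert ape: tree is empty, so ape becomes the root.
Insert ewe: ewe > ape → go right. Place as right child of ape.
Insert owl: owl > ape → go right; owl > ewe → go right. Place as right child of ewe.
Insert rat: rat > ape → go right; rat > ewe → go right; rat > owl → go right. Place as right child of owl.
Insert fox: fox > ape → go right; fox > ewe → go right; fox < owl → go left. Place as left child of owl.
Insert hog: hog > ape → go right; hog > ewe → go right; hog < owl → go left; hog > fox → go right. Place as right child of fox.
Insert dog: dog > ape → go right; dog < ewe → go left. Place as left child of ewe.
Insert koi: koi > ape → go right; koi > ewe → go right; koi < owl → go left; koi > fox → go right; koi > hog → go right. Place as right child of hog.
Insert cow: cow > ape → go right; cow < ewe → go left; cow < dog → go left. Place as left child of dog.
Insert cat: cat > ape → go right; cat < ewe → go left; cat < dog → go left; cat < cow → go left. Place as left child of cow.
Insert jay: jay > ape → go right; jay > ewe → go right; jay < owl → go left; jay > fox → go right; jay > hog → go right; jay < koi → go left. Place as left child of koi.
Insert pig: pig > ape → go right; pig > ewe → go right; pig > owl → go right; pig < rat → go left. Place as left child of rat.
Insert kit: kit > ape → go right; kit > ewe → go right; kit < owl → go left; kit > fox → go right; kit > hog → go right; kit < koi → go left; kit > jay → go right. Place as right child of jay.
Insert hen: hen > ape → go right; hen > ewe → go right; hen < owl → go left; hen > fox → go right; hen < hog → go left. Place as left child of hog.
Insert ram: ram > ape → go right; ram > ewe → go right; ram > owl → go right; ram < rat → go left; ram > pig → go right. Place as right child of pig.
Insert pug: pug > ape → go right; pug > ewe → go right; pug > owl → go right; pug < rat → go left; pug > pig → go right; pug < ram → go left. Place as left child of ram.
Insert elk: elk > ape → go right; elk < ewe → go left; elk > dog → go right. Place as right child of dog.

pig's parent is rat, which has only one child.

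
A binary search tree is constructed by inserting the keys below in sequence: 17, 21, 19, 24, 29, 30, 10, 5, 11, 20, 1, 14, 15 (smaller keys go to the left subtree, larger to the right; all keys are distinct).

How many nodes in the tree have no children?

4

17: root
21: right child of 17 (depth 1)
19: left child of 21 (depth 2)
24: right child of 21 (depth 2)
29: right child of 24 (depth 3)
30: right child of 29 (depth 4)
10: left child of 17 (depth 1)
5: left child of 10 (depth 2)
11: right child of 10 (depth 2)
20: right child of 19 (depth 3)
1: left child of 5 (depth 3)
14: right child of 11 (depth 3)
15: right child of 14 (depth 4)

Leaves: 1, 15, 20, 30 — 4 in total.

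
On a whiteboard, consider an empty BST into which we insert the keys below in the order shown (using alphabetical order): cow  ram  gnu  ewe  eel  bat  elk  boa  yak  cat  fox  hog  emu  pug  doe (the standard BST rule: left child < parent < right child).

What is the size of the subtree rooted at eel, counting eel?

4

cow: root
ram: right child of cow (depth 1)
gnu: left child of ram (depth 2)
ewe: left child of gnu (depth 3)
eel: left child of ewe (depth 4)
bat: left child of cow (depth 1)
elk: right child of eel (depth 5)
boa: right child of bat (depth 2)
yak: right child of ram (depth 2)
cat: right child of boa (depth 3)
fox: right child of ewe (depth 4)
hog: right child of gnu (depth 3)
emu: right child of elk (depth 6)
pug: right child of hog (depth 4)
doe: left child of eel (depth 5)

Subtree rooted at eel contains: eel, doe, elk, emu — 4 nodes.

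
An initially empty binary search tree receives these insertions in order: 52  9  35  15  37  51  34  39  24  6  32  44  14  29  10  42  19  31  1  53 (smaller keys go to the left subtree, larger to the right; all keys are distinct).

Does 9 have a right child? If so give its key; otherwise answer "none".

52: root
9: left child of 52 (depth 1)
35: right child of 9 (depth 2)
15: left child of 35 (depth 3)
37: right child of 35 (depth 3)
51: right child of 37 (depth 4)
34: right child of 15 (depth 4)
39: left child of 51 (depth 5)
24: left child of 34 (depth 5)
6: left child of 9 (depth 2)
32: right child of 24 (depth 6)
44: right child of 39 (depth 6)
14: left child of 15 (depth 4)
29: left child of 32 (depth 7)
10: left child of 14 (depth 5)
42: left child of 44 (depth 7)
19: left child of 24 (depth 6)
31: right child of 29 (depth 8)
1: left child of 6 (depth 3)
53: right child of 52 (depth 1)

35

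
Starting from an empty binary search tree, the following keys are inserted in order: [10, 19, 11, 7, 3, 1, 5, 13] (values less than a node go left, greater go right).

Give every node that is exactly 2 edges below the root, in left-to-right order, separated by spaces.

10: root
19: right child of 10 (depth 1)
11: left child of 19 (depth 2)
7: left child of 10 (depth 1)
3: left child of 7 (depth 2)
1: left child of 3 (depth 3)
5: right child of 3 (depth 3)
13: right child of 11 (depth 3)

3 11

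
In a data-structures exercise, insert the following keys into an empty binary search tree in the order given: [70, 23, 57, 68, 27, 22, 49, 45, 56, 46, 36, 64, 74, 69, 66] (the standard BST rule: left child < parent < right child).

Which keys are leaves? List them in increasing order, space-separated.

22 36 46 56 66 69 74

70: root
23: left child of 70 (depth 1)
57: right child of 23 (depth 2)
68: right child of 57 (depth 3)
27: left child of 57 (depth 3)
22: left child of 23 (depth 2)
49: right child of 27 (depth 4)
45: left child of 49 (depth 5)
56: right child of 49 (depth 5)
46: right child of 45 (depth 6)
36: left child of 45 (depth 6)
64: left child of 68 (depth 4)
74: right child of 70 (depth 1)
69: right child of 68 (depth 4)
66: right child of 64 (depth 5)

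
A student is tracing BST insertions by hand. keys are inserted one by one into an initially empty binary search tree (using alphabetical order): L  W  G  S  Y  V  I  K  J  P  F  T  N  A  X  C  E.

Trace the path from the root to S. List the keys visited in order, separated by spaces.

Insert L: tree is empty, so L becomes the root.
Insert W: W > L → go right. Place as right child of L.
Insert G: G < L → go left. Place as left child of L.
Insert S: S > L → go right; S < W → go left. Place as left child of W.
Insert Y: Y > L → go right; Y > W → go right. Place as right child of W.
Insert V: V > L → go right; V < W → go left; V > S → go right. Place as right child of S.
Insert I: I < L → go left; I > G → go right. Place as right child of G.
Insert K: K < L → go left; K > G → go right; K > I → go right. Place as right child of I.
Insert J: J < L → go left; J > G → go right; J > I → go right; J < K → go left. Place as left child of K.
Insert P: P > L → go right; P < W → go left; P < S → go left. Place as left child of S.
Insert F: F < L → go left; F < G → go left. Place as left child of G.
Insert T: T > L → go right; T < W → go left; T > S → go right; T < V → go left. Place as left child of V.
Insert N: N > L → go right; N < W → go left; N < S → go left; N < P → go left. Place as left child of P.
Insert A: A < L → go left; A < G → go left; A < F → go left. Place as left child of F.
Insert X: X > L → go right; X > W → go right; X < Y → go left. Place as left child of Y.
Insert C: C < L → go left; C < G → go left; C < F → go left; C > A → go right. Place as right child of A.
Insert E: E < L → go left; E < G → go left; E < F → go left; E > A → go right; E > C → go right. Place as right child of C.

L W S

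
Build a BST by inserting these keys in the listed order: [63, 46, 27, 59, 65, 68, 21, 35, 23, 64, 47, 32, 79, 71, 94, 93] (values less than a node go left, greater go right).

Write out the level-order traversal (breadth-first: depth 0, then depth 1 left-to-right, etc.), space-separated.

Insert 63: tree is empty, so 63 becomes the root.
Insert 46: 46 < 63 → go left. Place as left child of 63.
Insert 27: 27 < 63 → go left; 27 < 46 → go left. Place as left child of 46.
Insert 59: 59 < 63 → go left; 59 > 46 → go right. Place as right child of 46.
Insert 65: 65 > 63 → go right. Place as right child of 63.
Insert 68: 68 > 63 → go right; 68 > 65 → go right. Place as right child of 65.
Insert 21: 21 < 63 → go left; 21 < 46 → go left; 21 < 27 → go left. Place as left child of 27.
Insert 35: 35 < 63 → go left; 35 < 46 → go left; 35 > 27 → go right. Place as right child of 27.
Insert 23: 23 < 63 → go left; 23 < 46 → go left; 23 < 27 → go left; 23 > 21 → go right. Place as right child of 21.
Insert 64: 64 > 63 → go right; 64 < 65 → go left. Place as left child of 65.
Insert 47: 47 < 63 → go left; 47 > 46 → go right; 47 < 59 → go left. Place as left child of 59.
Insert 32: 32 < 63 → go left; 32 < 46 → go left; 32 > 27 → go right; 32 < 35 → go left. Place as left child of 35.
Insert 79: 79 > 63 → go right; 79 > 65 → go right; 79 > 68 → go right. Place as right child of 68.
Insert 71: 71 > 63 → go right; 71 > 65 → go right; 71 > 68 → go right; 71 < 79 → go left. Place as left child of 79.
Insert 94: 94 > 63 → go right; 94 > 65 → go right; 94 > 68 → go right; 94 > 79 → go right. Place as right child of 79.
Insert 93: 93 > 63 → go right; 93 > 65 → go right; 93 > 68 → go right; 93 > 79 → go right; 93 < 94 → go left. Place as left child of 94.

63 46 65 27 59 64 68 21 35 47 79 23 32 71 94 93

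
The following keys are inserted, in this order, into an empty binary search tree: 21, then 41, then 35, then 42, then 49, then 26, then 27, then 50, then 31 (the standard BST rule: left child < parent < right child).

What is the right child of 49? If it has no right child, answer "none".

50

Insert 21: tree is empty, so 21 becomes the root.
Insert 41: 41 > 21 → go right. Place as right child of 21.
Insert 35: 35 > 21 → go right; 35 < 41 → go left. Place as left child of 41.
Insert 42: 42 > 21 → go right; 42 > 41 → go right. Place as right child of 41.
Insert 49: 49 > 21 → go right; 49 > 41 → go right; 49 > 42 → go right. Place as right child of 42.
Insert 26: 26 > 21 → go right; 26 < 41 → go left; 26 < 35 → go left. Place as left child of 35.
Insert 27: 27 > 21 → go right; 27 < 41 → go left; 27 < 35 → go left; 27 > 26 → go right. Place as right child of 26.
Insert 50: 50 > 21 → go right; 50 > 41 → go right; 50 > 42 → go right; 50 > 49 → go right. Place as right child of 49.
Insert 31: 31 > 21 → go right; 31 < 41 → go left; 31 < 35 → go left; 31 > 26 → go right; 31 > 27 → go right. Place as right child of 27.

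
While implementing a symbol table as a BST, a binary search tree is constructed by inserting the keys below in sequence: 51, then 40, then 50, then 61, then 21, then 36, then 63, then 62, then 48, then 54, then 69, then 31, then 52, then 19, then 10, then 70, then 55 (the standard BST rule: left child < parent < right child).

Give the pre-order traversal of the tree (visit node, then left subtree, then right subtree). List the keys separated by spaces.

51 40 21 19 10 36 31 50 48 61 54 52 55 63 62 69 70

51: root
40: left child of 51 (depth 1)
50: right child of 40 (depth 2)
61: right child of 51 (depth 1)
21: left child of 40 (depth 2)
36: right child of 21 (depth 3)
63: right child of 61 (depth 2)
62: left child of 63 (depth 3)
48: left child of 50 (depth 3)
54: left child of 61 (depth 2)
69: right child of 63 (depth 3)
31: left child of 36 (depth 4)
52: left child of 54 (depth 3)
19: left child of 21 (depth 3)
10: left child of 19 (depth 4)
70: right child of 69 (depth 4)
55: right child of 54 (depth 3)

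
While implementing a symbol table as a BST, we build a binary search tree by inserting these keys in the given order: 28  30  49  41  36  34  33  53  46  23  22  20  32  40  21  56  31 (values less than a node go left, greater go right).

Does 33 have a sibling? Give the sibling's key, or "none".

none

Insert 28: tree is empty, so 28 becomes the root.
Insert 30: 30 > 28 → go right. Place as right child of 28.
Insert 49: 49 > 28 → go right; 49 > 30 → go right. Place as right child of 30.
Insert 41: 41 > 28 → go right; 41 > 30 → go right; 41 < 49 → go left. Place as left child of 49.
Insert 36: 36 > 28 → go right; 36 > 30 → go right; 36 < 49 → go left; 36 < 41 → go left. Place as left child of 41.
Insert 34: 34 > 28 → go right; 34 > 30 → go right; 34 < 49 → go left; 34 < 41 → go left; 34 < 36 → go left. Place as left child of 36.
Insert 33: 33 > 28 → go right; 33 > 30 → go right; 33 < 49 → go left; 33 < 41 → go left; 33 < 36 → go left; 33 < 34 → go left. Place as left child of 34.
Insert 53: 53 > 28 → go right; 53 > 30 → go right; 53 > 49 → go right. Place as right child of 49.
Insert 46: 46 > 28 → go right; 46 > 30 → go right; 46 < 49 → go left; 46 > 41 → go right. Place as right child of 41.
Insert 23: 23 < 28 → go left. Place as left child of 28.
Insert 22: 22 < 28 → go left; 22 < 23 → go left. Place as left child of 23.
Insert 20: 20 < 28 → go left; 20 < 23 → go left; 20 < 22 → go left. Place as left child of 22.
Insert 32: 32 > 28 → go right; 32 > 30 → go right; 32 < 49 → go left; 32 < 41 → go left; 32 < 36 → go left; 32 < 34 → go left; 32 < 33 → go left. Place as left child of 33.
Insert 40: 40 > 28 → go right; 40 > 30 → go right; 40 < 49 → go left; 40 < 41 → go left; 40 > 36 → go right. Place as right child of 36.
Insert 21: 21 < 28 → go left; 21 < 23 → go left; 21 < 22 → go left; 21 > 20 → go right. Place as right child of 20.
Insert 56: 56 > 28 → go right; 56 > 30 → go right; 56 > 49 → go right; 56 > 53 → go right. Place as right child of 53.
Insert 31: 31 > 28 → go right; 31 > 30 → go right; 31 < 49 → go left; 31 < 41 → go left; 31 < 36 → go left; 31 < 34 → go left; 31 < 33 → go left; 31 < 32 → go left. Place as left child of 32.

33's parent is 34, which has only one child.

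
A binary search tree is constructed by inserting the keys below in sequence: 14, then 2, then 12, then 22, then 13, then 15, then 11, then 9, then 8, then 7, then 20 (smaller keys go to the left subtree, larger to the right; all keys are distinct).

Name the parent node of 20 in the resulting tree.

14: root
2: left child of 14 (depth 1)
12: right child of 2 (depth 2)
22: right child of 14 (depth 1)
13: right child of 12 (depth 3)
15: left child of 22 (depth 2)
11: left child of 12 (depth 3)
9: left child of 11 (depth 4)
8: left child of 9 (depth 5)
7: left child of 8 (depth 6)
20: right child of 15 (depth 3)

15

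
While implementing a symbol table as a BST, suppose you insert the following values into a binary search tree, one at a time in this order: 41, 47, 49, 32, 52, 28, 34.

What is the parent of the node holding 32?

41: root
47: right child of 41 (depth 1)
49: right child of 47 (depth 2)
32: left child of 41 (depth 1)
52: right child of 49 (depth 3)
28: left child of 32 (depth 2)
34: right child of 32 (depth 2)

41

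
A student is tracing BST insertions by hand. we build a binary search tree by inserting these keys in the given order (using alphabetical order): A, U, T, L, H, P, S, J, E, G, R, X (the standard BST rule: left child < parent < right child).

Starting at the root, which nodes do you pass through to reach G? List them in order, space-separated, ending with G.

Insert A: tree is empty, so A becomes the root.
Insert U: U > A → go right. Place as right child of A.
Insert T: T > A → go right; T < U → go left. Place as left child of U.
Insert L: L > A → go right; L < U → go left; L < T → go left. Place as left child of T.
Insert H: H > A → go right; H < U → go left; H < T → go left; H < L → go left. Place as left child of L.
Insert P: P > A → go right; P < U → go left; P < T → go left; P > L → go right. Place as right child of L.
Insert S: S > A → go right; S < U → go left; S < T → go left; S > L → go right; S > P → go right. Place as right child of P.
Insert J: J > A → go right; J < U → go left; J < T → go left; J < L → go left; J > H → go right. Place as right child of H.
Insert E: E > A → go right; E < U → go left; E < T → go left; E < L → go left; E < H → go left. Place as left child of H.
Insert G: G > A → go right; G < U → go left; G < T → go left; G < L → go left; G < H → go left; G > E → go right. Place as right child of E.
Insert R: R > A → go right; R < U → go left; R < T → go left; R > L → go right; R > P → go right; R < S → go left. Place as left child of S.
Insert X: X > A → go right; X > U → go right. Place as right child of U.

A U T L H E G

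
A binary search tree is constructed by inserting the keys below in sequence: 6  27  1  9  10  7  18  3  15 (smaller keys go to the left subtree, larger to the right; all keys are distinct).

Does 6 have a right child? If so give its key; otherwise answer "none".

Insert 6: tree is empty, so 6 becomes the root.
Insert 27: 27 > 6 → go right. Place as right child of 6.
Insert 1: 1 < 6 → go left. Place as left child of 6.
Insert 9: 9 > 6 → go right; 9 < 27 → go left. Place as left child of 27.
Insert 10: 10 > 6 → go right; 10 < 27 → go left; 10 > 9 → go right. Place as right child of 9.
Insert 7: 7 > 6 → go right; 7 < 27 → go left; 7 < 9 → go left. Place as left child of 9.
Insert 18: 18 > 6 → go right; 18 < 27 → go left; 18 > 9 → go right; 18 > 10 → go right. Place as right child of 10.
Insert 3: 3 < 6 → go left; 3 > 1 → go right. Place as right child of 1.
Insert 15: 15 > 6 → go right; 15 < 27 → go left; 15 > 9 → go right; 15 > 10 → go right; 15 < 18 → go left. Place as left child of 18.

27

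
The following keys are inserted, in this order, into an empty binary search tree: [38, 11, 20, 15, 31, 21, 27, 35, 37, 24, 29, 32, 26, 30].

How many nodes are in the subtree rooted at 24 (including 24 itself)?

Resulting structure (node: left, right):
  38: L=11, R=–
  11: L=–, R=20
  20: L=15, R=31
  15: L=–, R=–
  31: L=21, R=35
  21: L=–, R=27
  27: L=24, R=29
  35: L=32, R=37
  37: L=–, R=–
  24: L=–, R=26
  29: L=–, R=30
  32: L=–, R=–
  26: L=–, R=–
  30: L=–, R=–

Subtree rooted at 24 contains: 24, 26 — 2 nodes.

2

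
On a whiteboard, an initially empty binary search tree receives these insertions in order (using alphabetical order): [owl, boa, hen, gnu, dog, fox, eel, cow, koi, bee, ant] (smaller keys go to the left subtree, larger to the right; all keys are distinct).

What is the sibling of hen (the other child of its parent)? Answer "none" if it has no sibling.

bee

Insert owl: tree is empty, so owl becomes the root.
Insert boa: boa < owl → go left. Place as left child of owl.
Insert hen: hen < owl → go left; hen > boa → go right. Place as right child of boa.
Insert gnu: gnu < owl → go left; gnu > boa → go right; gnu < hen → go left. Place as left child of hen.
Insert dog: dog < owl → go left; dog > boa → go right; dog < hen → go left; dog < gnu → go left. Place as left child of gnu.
Insert fox: fox < owl → go left; fox > boa → go right; fox < hen → go left; fox < gnu → go left; fox > dog → go right. Place as right child of dog.
Insert eel: eel < owl → go left; eel > boa → go right; eel < hen → go left; eel < gnu → go left; eel > dog → go right; eel < fox → go left. Place as left child of fox.
Insert cow: cow < owl → go left; cow > boa → go right; cow < hen → go left; cow < gnu → go left; cow < dog → go left. Place as left child of dog.
Insert koi: koi < owl → go left; koi > boa → go right; koi > hen → go right. Place as right child of hen.
Insert bee: bee < owl → go left; bee < boa → go left. Place as left child of boa.
Insert ant: ant < owl → go left; ant < boa → go left; ant < bee → go left. Place as left child of bee.

hen's parent is boa; the other child of boa is bee.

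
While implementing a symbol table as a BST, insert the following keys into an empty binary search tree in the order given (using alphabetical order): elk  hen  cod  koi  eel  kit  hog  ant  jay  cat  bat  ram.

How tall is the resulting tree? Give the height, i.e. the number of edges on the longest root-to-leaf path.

5

Insert elk: tree is empty, so elk becomes the root.
Insert hen: hen > elk → go right. Place as right child of elk.
Insert cod: cod < elk → go left. Place as left child of elk.
Insert koi: koi > elk → go right; koi > hen → go right. Place as right child of hen.
Insert eel: eel < elk → go left; eel > cod → go right. Place as right child of cod.
Insert kit: kit > elk → go right; kit > hen → go right; kit < koi → go left. Place as left child of koi.
Insert hog: hog > elk → go right; hog > hen → go right; hog < koi → go left; hog < kit → go left. Place as left child of kit.
Insert ant: ant < elk → go left; ant < cod → go left. Place as left child of cod.
Insert jay: jay > elk → go right; jay > hen → go right; jay < koi → go left; jay < kit → go left; jay > hog → go right. Place as right child of hog.
Insert cat: cat < elk → go left; cat < cod → go left; cat > ant → go right. Place as right child of ant.
Insert bat: bat < elk → go left; bat < cod → go left; bat > ant → go right; bat < cat → go left. Place as left child of cat.
Insert ram: ram > elk → go right; ram > hen → go right; ram > koi → go right. Place as right child of koi.

The deepest node is jay at depth 5.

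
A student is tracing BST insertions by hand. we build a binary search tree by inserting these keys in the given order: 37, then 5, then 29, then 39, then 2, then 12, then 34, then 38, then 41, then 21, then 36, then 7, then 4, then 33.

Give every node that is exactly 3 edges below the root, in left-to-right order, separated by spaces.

4 12 34

Insert 37: tree is empty, so 37 becomes the root.
Insert 5: 5 < 37 → go left. Place as left child of 37.
Insert 29: 29 < 37 → go left; 29 > 5 → go right. Place as right child of 5.
Insert 39: 39 > 37 → go right. Place as right child of 37.
Insert 2: 2 < 37 → go left; 2 < 5 → go left. Place as left child of 5.
Insert 12: 12 < 37 → go left; 12 > 5 → go right; 12 < 29 → go left. Place as left child of 29.
Insert 34: 34 < 37 → go left; 34 > 5 → go right; 34 > 29 → go right. Place as right child of 29.
Insert 38: 38 > 37 → go right; 38 < 39 → go left. Place as left child of 39.
Insert 41: 41 > 37 → go right; 41 > 39 → go right. Place as right child of 39.
Insert 21: 21 < 37 → go left; 21 > 5 → go right; 21 < 29 → go left; 21 > 12 → go right. Place as right child of 12.
Insert 36: 36 < 37 → go left; 36 > 5 → go right; 36 > 29 → go right; 36 > 34 → go right. Place as right child of 34.
Insert 7: 7 < 37 → go left; 7 > 5 → go right; 7 < 29 → go left; 7 < 12 → go left. Place as left child of 12.
Insert 4: 4 < 37 → go left; 4 < 5 → go left; 4 > 2 → go right. Place as right child of 2.
Insert 33: 33 < 37 → go left; 33 > 5 → go right; 33 > 29 → go right; 33 < 34 → go left. Place as left child of 34.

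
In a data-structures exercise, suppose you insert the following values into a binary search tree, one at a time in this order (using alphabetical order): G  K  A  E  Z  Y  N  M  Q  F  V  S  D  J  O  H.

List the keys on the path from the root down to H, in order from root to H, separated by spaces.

Insert G: tree is empty, so G becomes the root.
Insert K: K > G → go right. Place as right child of G.
Insert A: A < G → go left. Place as left child of G.
Insert E: E < G → go left; E > A → go right. Place as right child of A.
Insert Z: Z > G → go right; Z > K → go right. Place as right child of K.
Insert Y: Y > G → go right; Y > K → go right; Y < Z → go left. Place as left child of Z.
Insert N: N > G → go right; N > K → go right; N < Z → go left; N < Y → go left. Place as left child of Y.
Insert M: M > G → go right; M > K → go right; M < Z → go left; M < Y → go left; M < N → go left. Place as left child of N.
Insert Q: Q > G → go right; Q > K → go right; Q < Z → go left; Q < Y → go left; Q > N → go right. Place as right child of N.
Insert F: F < G → go left; F > A → go right; F > E → go right. Place as right child of E.
Insert V: V > G → go right; V > K → go right; V < Z → go left; V < Y → go left; V > N → go right; V > Q → go right. Place as right child of Q.
Insert S: S > G → go right; S > K → go right; S < Z → go left; S < Y → go left; S > N → go right; S > Q → go right; S < V → go left. Place as left child of V.
Insert D: D < G → go left; D > A → go right; D < E → go left. Place as left child of E.
Insert J: J > G → go right; J < K → go left. Place as left child of K.
Insert O: O > G → go right; O > K → go right; O < Z → go left; O < Y → go left; O > N → go right; O < Q → go left. Place as left child of Q.
Insert H: H > G → go right; H < K → go left; H < J → go left. Place as left child of J.

G K J H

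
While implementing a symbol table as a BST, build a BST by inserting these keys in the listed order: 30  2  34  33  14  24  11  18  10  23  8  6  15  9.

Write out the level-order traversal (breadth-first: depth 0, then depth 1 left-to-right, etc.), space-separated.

30: root
2: left child of 30 (depth 1)
34: right child of 30 (depth 1)
33: left child of 34 (depth 2)
14: right child of 2 (depth 2)
24: right child of 14 (depth 3)
11: left child of 14 (depth 3)
18: left child of 24 (depth 4)
10: left child of 11 (depth 4)
23: right child of 18 (depth 5)
8: left child of 10 (depth 5)
6: left child of 8 (depth 6)
15: left child of 18 (depth 5)
9: right child of 8 (depth 6)

30 2 34 14 33 11 24 10 18 8 15 23 6 9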